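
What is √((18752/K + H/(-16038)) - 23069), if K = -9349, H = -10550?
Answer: 2*I*√44466953038866457/2776653 ≈ 151.89*I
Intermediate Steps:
√((18752/K + H/(-16038)) - 23069) = √((18752/(-9349) - 10550/(-16038)) - 23069) = √((18752*(-1/9349) - 10550*(-1/16038)) - 23069) = √((-18752/9349 + 5275/8019) - 23069) = √(-101056313/74969631 - 23069) = √(-1729575473852/74969631) = 2*I*√44466953038866457/2776653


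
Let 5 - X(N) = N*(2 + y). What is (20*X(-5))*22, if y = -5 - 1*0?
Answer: -4400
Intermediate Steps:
y = -5 (y = -5 + 0 = -5)
X(N) = 5 + 3*N (X(N) = 5 - N*(2 - 5) = 5 - N*(-3) = 5 - (-3)*N = 5 + 3*N)
(20*X(-5))*22 = (20*(5 + 3*(-5)))*22 = (20*(5 - 15))*22 = (20*(-10))*22 = -200*22 = -4400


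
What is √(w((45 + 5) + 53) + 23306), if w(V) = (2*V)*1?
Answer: 2*√5878 ≈ 153.34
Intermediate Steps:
w(V) = 2*V
√(w((45 + 5) + 53) + 23306) = √(2*((45 + 5) + 53) + 23306) = √(2*(50 + 53) + 23306) = √(2*103 + 23306) = √(206 + 23306) = √23512 = 2*√5878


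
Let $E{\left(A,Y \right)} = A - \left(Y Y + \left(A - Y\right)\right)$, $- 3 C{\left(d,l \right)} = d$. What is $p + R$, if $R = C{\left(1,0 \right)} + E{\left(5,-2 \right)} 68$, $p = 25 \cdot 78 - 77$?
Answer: $\frac{4394}{3} \approx 1464.7$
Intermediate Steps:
$C{\left(d,l \right)} = - \frac{d}{3}$
$p = 1873$ ($p = 1950 - 77 = 1873$)
$E{\left(A,Y \right)} = Y - Y^{2}$ ($E{\left(A,Y \right)} = A - \left(Y^{2} + \left(A - Y\right)\right) = A - \left(A + Y^{2} - Y\right) = Y - Y^{2}$)
$R = - \frac{1225}{3}$ ($R = \left(- \frac{1}{3}\right) 1 + - 2 \left(1 - -2\right) 68 = - \frac{1}{3} + - 2 \left(1 + 2\right) 68 = - \frac{1}{3} + \left(-2\right) 3 \cdot 68 = - \frac{1}{3} - 408 = - \frac{1225}{3} \approx -408.33$)
$p + R = 1873 - \frac{1225}{3} = \frac{4394}{3}$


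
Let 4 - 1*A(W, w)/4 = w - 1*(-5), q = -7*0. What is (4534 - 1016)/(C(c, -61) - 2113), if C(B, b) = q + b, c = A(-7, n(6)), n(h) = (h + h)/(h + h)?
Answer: -1759/1087 ≈ -1.6182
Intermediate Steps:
q = 0
n(h) = 1 (n(h) = (2*h)/((2*h)) = (2*h)*(1/(2*h)) = 1)
A(W, w) = -4 - 4*w (A(W, w) = 16 - 4*(w - 1*(-5)) = 16 - 4*(w + 5) = 16 - 4*(5 + w) = 16 + (-20 - 4*w) = -4 - 4*w)
c = -8 (c = -4 - 4*1 = -4 - 4 = -8)
C(B, b) = b (C(B, b) = 0 + b = b)
(4534 - 1016)/(C(c, -61) - 2113) = (4534 - 1016)/(-61 - 2113) = 3518/(-2174) = 3518*(-1/2174) = -1759/1087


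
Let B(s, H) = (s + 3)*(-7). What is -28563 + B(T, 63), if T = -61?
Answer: -28157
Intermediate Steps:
B(s, H) = -21 - 7*s (B(s, H) = (3 + s)*(-7) = -21 - 7*s)
-28563 + B(T, 63) = -28563 + (-21 - 7*(-61)) = -28563 + (-21 + 427) = -28563 + 406 = -28157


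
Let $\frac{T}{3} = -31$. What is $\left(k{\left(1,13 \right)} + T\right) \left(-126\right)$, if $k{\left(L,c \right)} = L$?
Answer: $11592$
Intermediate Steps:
$T = -93$ ($T = 3 \left(-31\right) = -93$)
$\left(k{\left(1,13 \right)} + T\right) \left(-126\right) = \left(1 - 93\right) \left(-126\right) = \left(-92\right) \left(-126\right) = 11592$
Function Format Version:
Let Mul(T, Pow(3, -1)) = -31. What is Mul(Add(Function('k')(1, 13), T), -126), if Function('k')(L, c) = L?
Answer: 11592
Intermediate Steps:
T = -93 (T = Mul(3, -31) = -93)
Mul(Add(Function('k')(1, 13), T), -126) = Mul(Add(1, -93), -126) = Mul(-92, -126) = 11592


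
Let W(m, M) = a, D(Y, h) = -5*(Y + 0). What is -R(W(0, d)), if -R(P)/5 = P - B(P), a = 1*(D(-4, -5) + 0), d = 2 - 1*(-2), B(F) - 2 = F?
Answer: -10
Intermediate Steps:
B(F) = 2 + F
d = 4 (d = 2 + 2 = 4)
D(Y, h) = -5*Y
a = 20 (a = 1*(-5*(-4) + 0) = 1*(20 + 0) = 1*20 = 20)
W(m, M) = 20
R(P) = 10 (R(P) = -5*(P - (2 + P)) = -5*(P + (-2 - P)) = -5*(-2) = 10)
-R(W(0, d)) = -1*10 = -10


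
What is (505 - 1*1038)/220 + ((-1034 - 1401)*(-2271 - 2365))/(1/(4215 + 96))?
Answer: 10706390916667/220 ≈ 4.8665e+10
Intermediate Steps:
(505 - 1*1038)/220 + ((-1034 - 1401)*(-2271 - 2365))/(1/(4215 + 96)) = (505 - 1038)*(1/220) + (-2435*(-4636))/(1/4311) = -533*1/220 + 11288660/(1/4311) = -533/220 + 11288660*4311 = -533/220 + 48665413260 = 10706390916667/220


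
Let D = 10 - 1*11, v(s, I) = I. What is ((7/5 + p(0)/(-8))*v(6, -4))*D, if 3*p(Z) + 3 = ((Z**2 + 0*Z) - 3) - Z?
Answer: 33/5 ≈ 6.6000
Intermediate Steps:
p(Z) = -2 - Z/3 + Z**2/3 (p(Z) = -1 + (((Z**2 + 0*Z) - 3) - Z)/3 = -1 + (((Z**2 + 0) - 3) - Z)/3 = -1 + ((Z**2 - 3) - Z)/3 = -1 + ((-3 + Z**2) - Z)/3 = -1 + (-3 + Z**2 - Z)/3 = -1 + (-1 - Z/3 + Z**2/3) = -2 - Z/3 + Z**2/3)
D = -1 (D = 10 - 11 = -1)
((7/5 + p(0)/(-8))*v(6, -4))*D = ((7/5 + (-2 - 1/3*0 + (1/3)*0**2)/(-8))*(-4))*(-1) = ((7*(1/5) + (-2 + 0 + (1/3)*0)*(-1/8))*(-4))*(-1) = ((7/5 + (-2 + 0 + 0)*(-1/8))*(-4))*(-1) = ((7/5 - 2*(-1/8))*(-4))*(-1) = ((7/5 + 1/4)*(-4))*(-1) = ((33/20)*(-4))*(-1) = -33/5*(-1) = 33/5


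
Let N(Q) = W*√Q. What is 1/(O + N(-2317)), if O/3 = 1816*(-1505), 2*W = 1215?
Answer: -312352/2561081587845 - 54*I*√2317/5975857038305 ≈ -1.2196e-7 - 4.3497e-10*I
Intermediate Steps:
W = 1215/2 (W = (½)*1215 = 1215/2 ≈ 607.50)
N(Q) = 1215*√Q/2
O = -8199240 (O = 3*(1816*(-1505)) = 3*(-2733080) = -8199240)
1/(O + N(-2317)) = 1/(-8199240 + 1215*√(-2317)/2) = 1/(-8199240 + 1215*(I*√2317)/2) = 1/(-8199240 + 1215*I*√2317/2)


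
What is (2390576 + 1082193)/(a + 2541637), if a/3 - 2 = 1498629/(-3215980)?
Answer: 11168355648620/8173868559253 ≈ 1.3663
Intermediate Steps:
a = 14799993/3215980 (a = 6 + 3*(1498629/(-3215980)) = 6 + 3*(1498629*(-1/3215980)) = 6 + 3*(-1498629/3215980) = 6 - 4495887/3215980 = 14799993/3215980 ≈ 4.6020)
(2390576 + 1082193)/(a + 2541637) = (2390576 + 1082193)/(14799993/3215980 + 2541637) = 3472769/(8173868559253/3215980) = 3472769*(3215980/8173868559253) = 11168355648620/8173868559253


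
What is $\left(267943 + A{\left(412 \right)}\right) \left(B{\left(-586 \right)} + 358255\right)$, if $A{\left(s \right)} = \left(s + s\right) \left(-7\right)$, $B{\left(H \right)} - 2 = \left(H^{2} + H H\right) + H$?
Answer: $273832087025$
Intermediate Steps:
$B{\left(H \right)} = 2 + H + 2 H^{2}$ ($B{\left(H \right)} = 2 + \left(\left(H^{2} + H H\right) + H\right) = 2 + \left(\left(H^{2} + H^{2}\right) + H\right) = 2 + \left(2 H^{2} + H\right) = 2 + \left(H + 2 H^{2}\right) = 2 + H + 2 H^{2}$)
$A{\left(s \right)} = - 14 s$ ($A{\left(s \right)} = 2 s \left(-7\right) = - 14 s$)
$\left(267943 + A{\left(412 \right)}\right) \left(B{\left(-586 \right)} + 358255\right) = \left(267943 - 5768\right) \left(\left(2 - 586 + 2 \left(-586\right)^{2}\right) + 358255\right) = \left(267943 - 5768\right) \left(\left(2 - 586 + 2 \cdot 343396\right) + 358255\right) = 262175 \left(\left(2 - 586 + 686792\right) + 358255\right) = 262175 \left(686208 + 358255\right) = 262175 \cdot 1044463 = 273832087025$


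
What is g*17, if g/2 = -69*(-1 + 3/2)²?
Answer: -1173/2 ≈ -586.50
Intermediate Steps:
g = -69/2 (g = 2*(-69*(-1 + 3/2)²) = 2*(-69*(½)²) = 2*(-69*¼) = 2*(-69/4) = -69/2 ≈ -34.500)
g*17 = -69/2*17 = -1173/2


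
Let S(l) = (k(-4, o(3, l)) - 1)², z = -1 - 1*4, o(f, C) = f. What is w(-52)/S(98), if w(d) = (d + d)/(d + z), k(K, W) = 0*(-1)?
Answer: 104/57 ≈ 1.8246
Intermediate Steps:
k(K, W) = 0
z = -5 (z = -1 - 4 = -5)
w(d) = 2*d/(-5 + d) (w(d) = (d + d)/(d - 5) = (2*d)/(-5 + d) = 2*d/(-5 + d))
S(l) = 1 (S(l) = (0 - 1)² = (-1)² = 1)
w(-52)/S(98) = (2*(-52)/(-5 - 52))/1 = (2*(-52)/(-57))*1 = (2*(-52)*(-1/57))*1 = (104/57)*1 = 104/57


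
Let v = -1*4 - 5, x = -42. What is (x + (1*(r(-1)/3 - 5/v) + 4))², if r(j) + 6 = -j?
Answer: 123904/81 ≈ 1529.7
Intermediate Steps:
r(j) = -6 - j
v = -9 (v = -4 - 5 = -9)
(x + (1*(r(-1)/3 - 5/v) + 4))² = (-42 + (1*((-6 - 1*(-1))/3 - 5/(-9)) + 4))² = (-42 + (1*((-6 + 1)*(⅓) - 5*(-⅑)) + 4))² = (-42 + (1*(-5*⅓ + 5/9) + 4))² = (-42 + (1*(-5/3 + 5/9) + 4))² = (-42 + (1*(-10/9) + 4))² = (-42 + (-10/9 + 4))² = (-42 + 26/9)² = (-352/9)² = 123904/81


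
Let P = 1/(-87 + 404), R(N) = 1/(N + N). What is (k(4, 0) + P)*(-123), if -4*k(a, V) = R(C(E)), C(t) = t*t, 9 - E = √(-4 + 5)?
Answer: -23985/162304 ≈ -0.14778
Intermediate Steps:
E = 8 (E = 9 - √(-4 + 5) = 9 - √1 = 9 - 1*1 = 9 - 1 = 8)
C(t) = t²
R(N) = 1/(2*N)
k(a, V) = -1/512 (k(a, V) = -1/(8*(8²)) = -1/(8*64) = -¼*1/128 = -1/512)
P = 1/317 ≈ 0.0031546
(k(4, 0) + P)*(-123) = (-1/512 + 1/317)*(-123) = (195/162304)*(-123) = -23985/162304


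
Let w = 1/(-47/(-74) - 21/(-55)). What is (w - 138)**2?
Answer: 321616020544/17131321 ≈ 18774.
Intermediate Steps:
w = 4070/4139 (w = 1/(-47*(-1/74) - 21*(-1/55)) = 1/(47/74 + 21/55) = 1/(4139/4070) = 4070/4139 ≈ 0.98333)
(w - 138)**2 = (4070/4139 - 138)**2 = (-567112/4139)**2 = 321616020544/17131321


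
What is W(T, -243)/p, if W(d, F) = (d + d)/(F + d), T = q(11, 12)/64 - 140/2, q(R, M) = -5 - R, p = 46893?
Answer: 562/58756929 ≈ 9.5648e-6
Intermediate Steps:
T = -281/4 (T = (-5 - 1*11)/64 - 140/2 = (-5 - 11)*(1/64) - 140*½ = -16*1/64 - 70 = -¼ - 70 = -281/4 ≈ -70.250)
W(d, F) = 2*d/(F + d) (W(d, F) = (2*d)/(F + d) = 2*d/(F + d))
W(T, -243)/p = (2*(-281/4)/(-243 - 281/4))/46893 = (2*(-281/4)/(-1253/4))*(1/46893) = (2*(-281/4)*(-4/1253))*(1/46893) = (562/1253)*(1/46893) = 562/58756929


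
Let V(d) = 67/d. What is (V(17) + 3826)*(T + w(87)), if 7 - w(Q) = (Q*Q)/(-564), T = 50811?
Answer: 622201592463/3196 ≈ 1.9468e+8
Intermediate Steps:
w(Q) = 7 + Q²/564 (w(Q) = 7 - Q*Q/(-564) = 7 - Q²*(-1)/564 = 7 - (-1)*Q²/564 = 7 + Q²/564)
(V(17) + 3826)*(T + w(87)) = (67/17 + 3826)*(50811 + (7 + (1/564)*87²)) = (67*(1/17) + 3826)*(50811 + (7 + (1/564)*7569)) = (67/17 + 3826)*(50811 + (7 + 2523/188)) = 65109*(50811 + 3839/188)/17 = (65109/17)*(9556307/188) = 622201592463/3196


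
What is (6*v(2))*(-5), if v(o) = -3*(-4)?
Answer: -360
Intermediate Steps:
v(o) = 12
(6*v(2))*(-5) = (6*12)*(-5) = 72*(-5) = -360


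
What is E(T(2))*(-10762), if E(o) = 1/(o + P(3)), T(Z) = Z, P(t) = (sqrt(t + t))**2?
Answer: -5381/4 ≈ -1345.3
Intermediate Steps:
P(t) = 2*t (P(t) = (sqrt(2*t))**2 = (sqrt(2)*sqrt(t))**2 = 2*t)
E(o) = 1/(6 + o) (E(o) = 1/(o + 2*3) = 1/(o + 6) = 1/(6 + o))
E(T(2))*(-10762) = -10762/(6 + 2) = -10762/8 = (1/8)*(-10762) = -5381/4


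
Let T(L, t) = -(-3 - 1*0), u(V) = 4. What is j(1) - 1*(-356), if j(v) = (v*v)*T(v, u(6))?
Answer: 359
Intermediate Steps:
T(L, t) = 3 (T(L, t) = -(-3 + 0) = -1*(-3) = 3)
j(v) = 3*v² (j(v) = (v*v)*3 = v²*3 = 3*v²)
j(1) - 1*(-356) = 3*1² - 1*(-356) = 3*1 + 356 = 3 + 356 = 359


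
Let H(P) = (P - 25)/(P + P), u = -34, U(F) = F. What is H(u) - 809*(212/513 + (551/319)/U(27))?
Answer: -147814379/383724 ≈ -385.21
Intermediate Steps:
H(P) = (-25 + P)/(2*P) (H(P) = (-25 + P)/((2*P)) = (-25 + P)*(1/(2*P)) = (-25 + P)/(2*P))
H(u) - 809*(212/513 + (551/319)/U(27)) = (½)*(-25 - 34)/(-34) - 809*(212/513 + (551/319)/27) = (½)*(-1/34)*(-59) - 809*(212*(1/513) + (551*(1/319))*(1/27)) = 59/68 - 809*(212/513 + (19/11)*(1/27)) = 59/68 - 809*(212/513 + 19/297) = 59/68 - 809*2693/5643 = 59/68 - 2178637/5643 = -147814379/383724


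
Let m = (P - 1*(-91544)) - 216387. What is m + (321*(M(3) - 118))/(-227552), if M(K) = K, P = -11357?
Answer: -30992545485/227552 ≈ -1.3620e+5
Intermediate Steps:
m = -136200 (m = (-11357 - 1*(-91544)) - 216387 = (-11357 + 91544) - 216387 = 80187 - 216387 = -136200)
m + (321*(M(3) - 118))/(-227552) = -136200 + (321*(3 - 118))/(-227552) = -136200 + (321*(-115))*(-1/227552) = -136200 - 36915*(-1/227552) = -136200 + 36915/227552 = -30992545485/227552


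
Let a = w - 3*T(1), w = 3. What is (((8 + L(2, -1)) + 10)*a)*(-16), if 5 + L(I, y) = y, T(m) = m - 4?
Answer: -2304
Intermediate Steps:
T(m) = -4 + m
L(I, y) = -5 + y
a = 12 (a = 3 - 3*(-4 + 1) = 3 - 3*(-3) = 3 + 9 = 12)
(((8 + L(2, -1)) + 10)*a)*(-16) = (((8 + (-5 - 1)) + 10)*12)*(-16) = (((8 - 6) + 10)*12)*(-16) = ((2 + 10)*12)*(-16) = (12*12)*(-16) = 144*(-16) = -2304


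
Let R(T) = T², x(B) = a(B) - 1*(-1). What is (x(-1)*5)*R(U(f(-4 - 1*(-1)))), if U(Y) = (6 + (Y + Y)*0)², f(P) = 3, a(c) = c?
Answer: 0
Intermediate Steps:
U(Y) = 36 (U(Y) = (6 + (2*Y)*0)² = (6 + 0)² = 6² = 36)
x(B) = 1 + B (x(B) = B - 1*(-1) = B + 1 = 1 + B)
(x(-1)*5)*R(U(f(-4 - 1*(-1)))) = ((1 - 1)*5)*36² = (0*5)*1296 = 0*1296 = 0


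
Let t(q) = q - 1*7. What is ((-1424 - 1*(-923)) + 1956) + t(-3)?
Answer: 1445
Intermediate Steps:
t(q) = -7 + q (t(q) = q - 7 = -7 + q)
((-1424 - 1*(-923)) + 1956) + t(-3) = ((-1424 - 1*(-923)) + 1956) + (-7 - 3) = ((-1424 + 923) + 1956) - 10 = (-501 + 1956) - 10 = 1455 - 10 = 1445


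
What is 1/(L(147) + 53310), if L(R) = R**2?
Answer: 1/74919 ≈ 1.3348e-5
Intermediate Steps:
1/(L(147) + 53310) = 1/(147**2 + 53310) = 1/(21609 + 53310) = 1/74919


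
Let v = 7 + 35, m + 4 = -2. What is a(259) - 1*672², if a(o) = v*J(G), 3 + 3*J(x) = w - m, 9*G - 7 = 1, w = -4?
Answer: -451598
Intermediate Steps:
m = -6 (m = -4 - 2 = -6)
G = 8/9 (G = 7/9 + (⅑)*1 = 7/9 + ⅑ = 8/9 ≈ 0.88889)
J(x) = -⅓ (J(x) = -1 + (-4 - 1*(-6))/3 = -1 + (-4 + 6)/3 = -1 + (⅓)*2 = -1 + ⅔ = -⅓)
v = 42
a(o) = -14 (a(o) = 42*(-⅓) = -14)
a(259) - 1*672² = -14 - 1*672² = -14 - 1*451584 = -14 - 451584 = -451598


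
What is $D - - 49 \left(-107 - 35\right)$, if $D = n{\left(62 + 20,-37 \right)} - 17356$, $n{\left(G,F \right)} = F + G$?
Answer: $-24269$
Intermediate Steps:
$D = -17311$ ($D = \left(-37 + \left(62 + 20\right)\right) - 17356 = \left(-37 + 82\right) - 17356 = 45 - 17356 = -17311$)
$D - - 49 \left(-107 - 35\right) = -17311 - - 49 \left(-107 - 35\right) = -17311 - \left(-49\right) \left(-142\right) = -17311 - 6958 = -24269$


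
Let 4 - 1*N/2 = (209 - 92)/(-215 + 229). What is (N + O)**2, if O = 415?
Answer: 8088336/49 ≈ 1.6507e+5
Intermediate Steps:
N = -61/7 (N = 8 - 2*(209 - 92)/(-215 + 229) = 8 - 234/14 = 8 - 2*117/14 = 8 - 117/7 = -61/7 ≈ -8.7143)
(N + O)**2 = (-61/7 + 415)**2 = (2844/7)**2 = 8088336/49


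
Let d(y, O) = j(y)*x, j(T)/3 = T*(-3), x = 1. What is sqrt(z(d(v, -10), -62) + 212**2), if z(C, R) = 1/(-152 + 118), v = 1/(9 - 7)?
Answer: sqrt(51955230)/34 ≈ 212.00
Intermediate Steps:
j(T) = -9*T (j(T) = 3*(T*(-3)) = 3*(-3*T) = -9*T)
v = 1/2 ≈ 0.50000
d(y, O) = -9*y (d(y, O) = -9*y*1 = -9*y)
z(C, R) = -1/34 (z(C, R) = 1/(-34) = -1/34)
sqrt(z(d(v, -10), -62) + 212**2) = sqrt(-1/34 + 212**2) = sqrt(-1/34 + 44944) = sqrt(1528095/34) = sqrt(51955230)/34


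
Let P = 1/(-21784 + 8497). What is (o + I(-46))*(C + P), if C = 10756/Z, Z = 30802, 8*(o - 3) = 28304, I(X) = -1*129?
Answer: 243760394020/204633087 ≈ 1191.2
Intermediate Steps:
I(X) = -129
o = 3541 (o = 3 + (1/8)*28304 = 3 + 3538 = 3541)
P = -1/13287 (P = 1/(-13287) = -1/13287 ≈ -7.5262e-5)
C = 5378/15401 (C = 10756/30802 = 10756*(1/30802) = 5378/15401 ≈ 0.34920)
(o + I(-46))*(C + P) = (3541 - 129)*(5378/15401 - 1/13287) = 3412*(71442085/204633087) = 243760394020/204633087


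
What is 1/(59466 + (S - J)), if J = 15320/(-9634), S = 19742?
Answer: 4817/381552596 ≈ 1.2625e-5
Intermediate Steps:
J = -7660/4817 (J = 15320*(-1/9634) = -7660/4817 ≈ -1.5902)
1/(59466 + (S - J)) = 1/(59466 + (19742 - 1*(-7660/4817))) = 1/(59466 + (19742 + 7660/4817)) = 1/(59466 + 95104874/4817) = 1/(381552596/4817) = 4817/381552596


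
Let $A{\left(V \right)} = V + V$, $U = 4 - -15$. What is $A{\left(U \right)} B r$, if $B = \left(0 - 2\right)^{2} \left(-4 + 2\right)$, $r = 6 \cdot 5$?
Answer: $-9120$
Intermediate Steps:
$r = 30$
$U = 19$ ($U = 4 + 15 = 19$)
$A{\left(V \right)} = 2 V$
$B = -8$ ($B = \left(-2\right)^{2} \left(-2\right) = 4 \left(-2\right) = -8$)
$A{\left(U \right)} B r = 2 \cdot 19 \left(\left(-8\right) 30\right) = 38 \left(-240\right) = -9120$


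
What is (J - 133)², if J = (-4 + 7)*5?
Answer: 13924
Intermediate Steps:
J = 15 (J = 3*5 = 15)
(J - 133)² = (15 - 133)² = (-118)² = 13924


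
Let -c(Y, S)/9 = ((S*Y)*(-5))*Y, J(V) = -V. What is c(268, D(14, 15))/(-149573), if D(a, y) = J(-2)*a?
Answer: -90498240/149573 ≈ -605.04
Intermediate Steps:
D(a, y) = 2*a (D(a, y) = (-1*(-2))*a = 2*a)
c(Y, S) = 45*S*Y² (c(Y, S) = -9*(S*Y)*(-5)*Y = -9*(-5*S*Y)*Y = -(-45)*S*Y² = 45*S*Y²)
c(268, D(14, 15))/(-149573) = (45*(2*14)*268²)/(-149573) = (45*28*71824)*(-1/149573) = 90498240*(-1/149573) = -90498240/149573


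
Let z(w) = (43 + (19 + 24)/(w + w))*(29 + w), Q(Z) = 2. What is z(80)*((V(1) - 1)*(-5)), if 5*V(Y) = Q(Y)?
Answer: 2263821/160 ≈ 14149.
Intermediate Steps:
V(Y) = ⅖ (V(Y) = (⅕)*2 = ⅖)
z(w) = (29 + w)*(43 + 43/(2*w)) (z(w) = (43 + 43/((2*w)))*(29 + w) = (43 + 43*(1/(2*w)))*(29 + w) = (43 + 43/(2*w))*(29 + w) = (29 + w)*(43 + 43/(2*w)))
z(80)*((V(1) - 1)*(-5)) = (2537/2 + 43*80 + (1247/2)/80)*((⅖ - 1)*(-5)) = (2537/2 + 3440 + (1247/2)*(1/80))*(-⅗*(-5)) = (2537/2 + 3440 + 1247/160)*3 = (754607/160)*3 = 2263821/160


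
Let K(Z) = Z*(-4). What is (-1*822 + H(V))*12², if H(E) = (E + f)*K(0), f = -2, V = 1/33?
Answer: -118368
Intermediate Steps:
K(Z) = -4*Z
V = 1/33 ≈ 0.030303
H(E) = 0 (H(E) = (E - 2)*(-4*0) = (-2 + E)*0 = 0)
(-1*822 + H(V))*12² = (-1*822 + 0)*12² = (-822 + 0)*144 = -822*144 = -118368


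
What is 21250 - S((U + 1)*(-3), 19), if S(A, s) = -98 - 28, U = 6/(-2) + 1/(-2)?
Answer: 21376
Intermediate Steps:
U = -7/2 (U = 6*(-1/2) + 1*(-1/2) = -3 - 1/2 = -7/2 ≈ -3.5000)
S(A, s) = -126
21250 - S((U + 1)*(-3), 19) = 21250 - 1*(-126) = 21250 + 126 = 21376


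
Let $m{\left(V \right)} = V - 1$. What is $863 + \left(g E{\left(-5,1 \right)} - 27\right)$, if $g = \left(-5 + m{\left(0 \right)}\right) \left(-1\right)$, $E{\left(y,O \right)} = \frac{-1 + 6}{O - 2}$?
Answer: $806$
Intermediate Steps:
$m{\left(V \right)} = -1 + V$
$E{\left(y,O \right)} = \frac{5}{-2 + O}$
$g = 6$ ($g = \left(-5 + \left(-1 + 0\right)\right) \left(-1\right) = \left(-5 - 1\right) \left(-1\right) = \left(-6\right) \left(-1\right) = 6$)
$863 + \left(g E{\left(-5,1 \right)} - 27\right) = 863 + \left(6 \frac{5}{-2 + 1} - 27\right) = 863 + \left(6 \frac{5}{-1} - 27\right) = 863 + \left(6 \cdot 5 \left(-1\right) - 27\right) = 863 + \left(6 \left(-5\right) - 27\right) = 863 - 57 = 806$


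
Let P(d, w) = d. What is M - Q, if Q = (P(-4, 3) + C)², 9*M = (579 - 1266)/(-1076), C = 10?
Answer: -115979/3228 ≈ -35.929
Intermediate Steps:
M = 229/3228 (M = ((579 - 1266)/(-1076))/9 = (-687*(-1/1076))/9 = (⅑)*(687/1076) = 229/3228 ≈ 0.070942)
Q = 36 (Q = (-4 + 10)² = 6² = 36)
M - Q = 229/3228 - 1*36 = 229/3228 - 36 = -115979/3228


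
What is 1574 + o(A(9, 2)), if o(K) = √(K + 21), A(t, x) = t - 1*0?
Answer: 1574 + √30 ≈ 1579.5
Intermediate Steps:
A(t, x) = t (A(t, x) = t + 0 = t)
o(K) = √(21 + K)
1574 + o(A(9, 2)) = 1574 + √(21 + 9) = 1574 + √30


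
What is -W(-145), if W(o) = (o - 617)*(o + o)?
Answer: -220980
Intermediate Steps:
W(o) = 2*o*(-617 + o) (W(o) = (-617 + o)*(2*o) = 2*o*(-617 + o))
-W(-145) = -2*(-145)*(-617 - 145) = -2*(-145)*(-762) = -1*220980 = -220980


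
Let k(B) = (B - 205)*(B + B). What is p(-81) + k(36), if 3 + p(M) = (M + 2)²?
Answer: -5930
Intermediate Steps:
k(B) = 2*B*(-205 + B) (k(B) = (-205 + B)*(2*B) = 2*B*(-205 + B))
p(M) = -3 + (2 + M)² (p(M) = -3 + (M + 2)² = -3 + (2 + M)²)
p(-81) + k(36) = (-3 + (2 - 81)²) + 2*36*(-205 + 36) = (-3 + (-79)²) + 2*36*(-169) = (-3 + 6241) - 12168 = 6238 - 12168 = -5930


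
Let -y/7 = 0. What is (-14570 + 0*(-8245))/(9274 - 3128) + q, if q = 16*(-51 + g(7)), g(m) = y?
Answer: -2514853/3073 ≈ -818.37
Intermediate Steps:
y = 0 (y = -7*0 = 0)
g(m) = 0
q = -816 (q = 16*(-51 + 0) = 16*(-51) = -816)
(-14570 + 0*(-8245))/(9274 - 3128) + q = (-14570 + 0*(-8245))/(9274 - 3128) - 816 = (-14570 + 0)/6146 - 816 = -14570*1/6146 - 816 = -7285/3073 - 816 = -2514853/3073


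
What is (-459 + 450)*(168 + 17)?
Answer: -1665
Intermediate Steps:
(-459 + 450)*(168 + 17) = -9*185 = -1665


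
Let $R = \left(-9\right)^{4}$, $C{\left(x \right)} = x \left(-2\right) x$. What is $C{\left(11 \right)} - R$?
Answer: $-6803$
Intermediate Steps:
$C{\left(x \right)} = - 2 x^{2}$ ($C{\left(x \right)} = - 2 x x = - 2 x^{2}$)
$R = 6561$
$C{\left(11 \right)} - R = - 2 \cdot 11^{2} - 6561 = \left(-2\right) 121 - 6561 = -242 - 6561 = -6803$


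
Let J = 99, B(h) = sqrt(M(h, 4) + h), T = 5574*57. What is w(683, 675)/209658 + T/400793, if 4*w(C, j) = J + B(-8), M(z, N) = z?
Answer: 88829386761/112039278392 + I/209658 ≈ 0.79284 + 4.7697e-6*I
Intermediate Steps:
T = 317718
B(h) = sqrt(2)*sqrt(h) (B(h) = sqrt(h + h) = sqrt(2*h) = sqrt(2)*sqrt(h))
w(C, j) = 99/4 + I (w(C, j) = (99 + sqrt(2)*sqrt(-8))/4 = (99 + sqrt(2)*(2*I*sqrt(2)))/4 = (99 + 4*I)/4 = 99/4 + I)
w(683, 675)/209658 + T/400793 = (99/4 + I)/209658 + 317718/400793 = (99/4 + I)*(1/209658) + 317718*(1/400793) = (33/279544 + I/209658) + 317718/400793 = 88829386761/112039278392 + I/209658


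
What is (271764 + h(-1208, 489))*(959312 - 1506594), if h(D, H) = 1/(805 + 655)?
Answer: -108574028450681/730 ≈ -1.4873e+11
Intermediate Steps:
h(D, H) = 1/1460
(271764 + h(-1208, 489))*(959312 - 1506594) = (271764 + 1/1460)*(959312 - 1506594) = (396775441/1460)*(-547282) = -108574028450681/730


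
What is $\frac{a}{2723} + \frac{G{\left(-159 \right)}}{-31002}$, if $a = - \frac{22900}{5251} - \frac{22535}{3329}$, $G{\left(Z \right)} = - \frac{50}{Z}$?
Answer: $- \frac{68675331092020}{16759546213091229} \approx -0.0040977$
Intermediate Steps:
$a = - \frac{194565385}{17480579}$ ($a = \left(-22900\right) \frac{1}{5251} - \frac{22535}{3329} = - \frac{22900}{5251} - \frac{22535}{3329} = - \frac{194565385}{17480579} \approx -11.13$)
$\frac{a}{2723} + \frac{G{\left(-159 \right)}}{-31002} = - \frac{194565385}{17480579 \cdot 2723} + \frac{\left(-50\right) \frac{1}{-159}}{-31002} = \left(- \frac{194565385}{17480579}\right) \frac{1}{2723} + \left(-50\right) \left(- \frac{1}{159}\right) \left(- \frac{1}{31002}\right) = - \frac{27795055}{6799945231} + \frac{50}{159} \left(- \frac{1}{31002}\right) = - \frac{27795055}{6799945231} - \frac{25}{2464659} = - \frac{68675331092020}{16759546213091229}$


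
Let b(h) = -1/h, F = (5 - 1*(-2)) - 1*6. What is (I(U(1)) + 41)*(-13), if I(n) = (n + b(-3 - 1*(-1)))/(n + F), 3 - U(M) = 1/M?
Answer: -3263/6 ≈ -543.83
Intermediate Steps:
U(M) = 3 - 1/M
F = 1 (F = (5 + 2) - 6 = 7 - 6 = 1)
I(n) = (½ + n)/(1 + n) (I(n) = (n - 1/(-3 - 1*(-1)))/(n + 1) = (n - 1/(-3 + 1))/(1 + n) = (n - 1/(-2))/(1 + n) = (n - 1*(-½))/(1 + n) = (n + ½)/(1 + n) = (½ + n)/(1 + n))
(I(U(1)) + 41)*(-13) = ((½ + (3 - 1/1))/(1 + (3 - 1/1)) + 41)*(-13) = ((½ + (3 - 1*1))/(1 + (3 - 1*1)) + 41)*(-13) = ((½ + (3 - 1))/(1 + (3 - 1)) + 41)*(-13) = ((½ + 2)/(1 + 2) + 41)*(-13) = ((5/2)/3 + 41)*(-13) = ((⅓)*(5/2) + 41)*(-13) = (⅚ + 41)*(-13) = (251/6)*(-13) = -3263/6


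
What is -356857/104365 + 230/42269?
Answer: -15059984583/4411404185 ≈ -3.4139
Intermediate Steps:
-356857/104365 + 230/42269 = -15059984583/4411404185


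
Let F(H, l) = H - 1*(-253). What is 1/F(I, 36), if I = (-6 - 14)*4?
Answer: 1/173 ≈ 0.0057803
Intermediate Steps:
I = -80 (I = -20*4 = -80)
F(H, l) = 253 + H (F(H, l) = H + 253 = 253 + H)
1/F(I, 36) = 1/(253 - 80) = 1/173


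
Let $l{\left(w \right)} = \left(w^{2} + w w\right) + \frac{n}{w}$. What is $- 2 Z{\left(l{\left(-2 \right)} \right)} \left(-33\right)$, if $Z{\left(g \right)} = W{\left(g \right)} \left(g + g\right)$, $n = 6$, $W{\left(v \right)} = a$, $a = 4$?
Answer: $2640$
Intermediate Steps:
$W{\left(v \right)} = 4$
$l{\left(w \right)} = 2 w^{2} + \frac{6}{w}$ ($l{\left(w \right)} = \left(w^{2} + w w\right) + \frac{6}{w} = \left(w^{2} + w^{2}\right) + \frac{6}{w} = 2 w^{2} + \frac{6}{w}$)
$Z{\left(g \right)} = 8 g$ ($Z{\left(g \right)} = 4 \left(g + g\right) = 4 \cdot 2 g = 8 g$)
$- 2 Z{\left(l{\left(-2 \right)} \right)} \left(-33\right) = - 2 \cdot 8 \frac{2 \left(3 + \left(-2\right)^{3}\right)}{-2} \left(-33\right) = - 2 \cdot 8 \cdot 2 \left(- \frac{1}{2}\right) \left(3 - 8\right) \left(-33\right) = - 2 \cdot 8 \cdot 2 \left(- \frac{1}{2}\right) \left(-5\right) \left(-33\right) = - 2 \cdot 8 \cdot 5 \left(-33\right) = \left(-2\right) 40 \left(-33\right) = \left(-80\right) \left(-33\right) = 2640$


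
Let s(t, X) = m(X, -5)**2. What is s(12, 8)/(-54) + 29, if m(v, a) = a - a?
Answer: 29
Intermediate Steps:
m(v, a) = 0
s(t, X) = 0 (s(t, X) = 0**2 = 0)
s(12, 8)/(-54) + 29 = 0/(-54) + 29 = 0*(-1/54) + 29 = 0 + 29 = 29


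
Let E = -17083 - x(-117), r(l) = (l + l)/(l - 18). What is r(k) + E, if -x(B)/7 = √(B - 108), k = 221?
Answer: -3467407/203 + 105*I ≈ -17081.0 + 105.0*I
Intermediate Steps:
r(l) = 2*l/(-18 + l) (r(l) = (2*l)/(-18 + l) = 2*l/(-18 + l))
x(B) = -7*√(-108 + B) (x(B) = -7*√(B - 108) = -7*√(-108 + B))
E = -17083 + 105*I (E = -17083 - (-7)*√(-108 - 117) = -17083 - (-7)*√(-225) = -17083 - (-7)*15*I = -17083 - (-105)*I = -17083 + 105*I ≈ -17083.0 + 105.0*I)
r(k) + E = 2*221/(-18 + 221) + (-17083 + 105*I) = 2*221/203 + (-17083 + 105*I) = 2*221*(1/203) + (-17083 + 105*I) = 442/203 + (-17083 + 105*I) = -3467407/203 + 105*I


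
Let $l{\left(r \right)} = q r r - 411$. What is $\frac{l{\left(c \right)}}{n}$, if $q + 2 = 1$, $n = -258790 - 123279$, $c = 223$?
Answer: $\frac{50140}{382069} \approx 0.13123$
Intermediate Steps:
$n = -382069$
$q = -1$ ($q = -2 + 1 = -1$)
$l{\left(r \right)} = -411 - r^{2}$ ($l{\left(r \right)} = - r r - 411 = - r^{2} - 411 = -411 - r^{2}$)
$\frac{l{\left(c \right)}}{n} = \frac{-411 - 223^{2}}{-382069} = \left(-411 - 49729\right) \left(- \frac{1}{382069}\right) = \left(-50140\right) \left(- \frac{1}{382069}\right) = \frac{50140}{382069}$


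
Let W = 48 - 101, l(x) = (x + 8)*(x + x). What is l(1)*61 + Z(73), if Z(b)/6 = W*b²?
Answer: -1693524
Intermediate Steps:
l(x) = 2*x*(8 + x) (l(x) = (8 + x)*(2*x) = 2*x*(8 + x))
W = -53
Z(b) = -318*b² (Z(b) = 6*(-53*b²) = -318*b²)
l(1)*61 + Z(73) = (2*1*(8 + 1))*61 - 318*73² = (2*1*9)*61 - 318*5329 = 18*61 - 1694622 = 1098 - 1694622 = -1693524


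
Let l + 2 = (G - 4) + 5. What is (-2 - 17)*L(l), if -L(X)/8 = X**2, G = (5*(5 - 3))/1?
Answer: 12312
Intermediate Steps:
G = 10 (G = (5*2)*1 = 10*1 = 10)
l = 9 (l = -2 + ((10 - 4) + 5) = -2 + (6 + 5) = -2 + 11 = 9)
L(X) = -8*X**2
(-2 - 17)*L(l) = (-2 - 17)*(-8*9**2) = -(-152)*81 = -19*(-648) = 12312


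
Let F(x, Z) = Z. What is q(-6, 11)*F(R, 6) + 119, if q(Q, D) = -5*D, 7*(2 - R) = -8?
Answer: -211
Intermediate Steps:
R = 22/7 (R = 2 - ⅐*(-8) = 2 + 8/7 = 22/7 ≈ 3.1429)
q(-6, 11)*F(R, 6) + 119 = -5*11*6 + 119 = -55*6 + 119 = -330 + 119 = -211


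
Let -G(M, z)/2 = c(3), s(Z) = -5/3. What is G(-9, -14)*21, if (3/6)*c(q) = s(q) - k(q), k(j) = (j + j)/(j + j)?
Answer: 224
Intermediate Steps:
k(j) = 1 (k(j) = (2*j)/((2*j)) = (2*j)*(1/(2*j)) = 1)
s(Z) = -5/3 (s(Z) = -5*⅓ = -5/3)
c(q) = -16/3 (c(q) = 2*(-5/3 - 1*1) = 2*(-5/3 - 1) = 2*(-8/3) = -16/3)
G(M, z) = 32/3 (G(M, z) = -2*(-16/3) = 32/3)
G(-9, -14)*21 = (32/3)*21 = 224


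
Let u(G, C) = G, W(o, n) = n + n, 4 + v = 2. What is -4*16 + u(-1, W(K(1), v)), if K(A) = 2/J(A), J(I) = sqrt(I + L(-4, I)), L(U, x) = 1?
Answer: -65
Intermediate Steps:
v = -2 (v = -4 + 2 = -2)
J(I) = sqrt(1 + I) (J(I) = sqrt(I + 1) = sqrt(1 + I))
K(A) = 2/sqrt(1 + A) (K(A) = 2/(sqrt(1 + A)) = 2/sqrt(1 + A))
W(o, n) = 2*n
-4*16 + u(-1, W(K(1), v)) = -4*16 - 1 = -64 - 1 = -65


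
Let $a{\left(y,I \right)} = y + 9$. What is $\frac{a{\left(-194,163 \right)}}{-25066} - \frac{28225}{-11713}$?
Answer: $\frac{709654755}{293598058} \approx 2.4171$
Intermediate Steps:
$a{\left(y,I \right)} = 9 + y$
$\frac{a{\left(-194,163 \right)}}{-25066} - \frac{28225}{-11713} = \frac{9 - 194}{-25066} - \frac{28225}{-11713} = \left(-185\right) \left(- \frac{1}{25066}\right) - - \frac{28225}{11713} = \frac{185}{25066} + \frac{28225}{11713} = \frac{709654755}{293598058}$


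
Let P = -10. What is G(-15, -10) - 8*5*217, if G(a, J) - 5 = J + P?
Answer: -8695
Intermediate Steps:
G(a, J) = -5 + J (G(a, J) = 5 + (J - 10) = 5 + (-10 + J) = -5 + J)
G(-15, -10) - 8*5*217 = (-5 - 10) - 8*5*217 = -15 - 40*217 = -15 - 8680 = -8695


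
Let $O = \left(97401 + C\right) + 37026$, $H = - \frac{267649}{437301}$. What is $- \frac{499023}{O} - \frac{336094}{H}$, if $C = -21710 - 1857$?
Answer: $\frac{16293430937705913}{29671568140} \approx 5.4913 \cdot 10^{5}$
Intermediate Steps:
$C = -23567$ ($C = -21710 - 1857 = -23567$)
$H = - \frac{267649}{437301}$ ($H = \left(-267649\right) \frac{1}{437301} = - \frac{267649}{437301} \approx -0.61205$)
$O = 110860$ ($O = \left(97401 - 23567\right) + 37026 = 73834 + 37026 = 110860$)
$- \frac{499023}{O} - \frac{336094}{H} = - \frac{499023}{110860} - \frac{336094}{- \frac{267649}{437301}} = \left(-499023\right) \frac{1}{110860} - - \frac{146974242294}{267649} = - \frac{499023}{110860} + \frac{146974242294}{267649} = \frac{16293430937705913}{29671568140}$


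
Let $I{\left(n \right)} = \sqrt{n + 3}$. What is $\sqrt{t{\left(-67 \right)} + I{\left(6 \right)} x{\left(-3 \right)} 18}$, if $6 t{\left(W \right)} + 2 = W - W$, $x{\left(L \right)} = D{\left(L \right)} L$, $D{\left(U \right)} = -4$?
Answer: $\frac{\sqrt{5829}}{3} \approx 25.449$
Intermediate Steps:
$I{\left(n \right)} = \sqrt{3 + n}$
$x{\left(L \right)} = - 4 L$
$t{\left(W \right)} = - \frac{1}{3}$ ($t{\left(W \right)} = - \frac{1}{3} + \frac{W - W}{6} = - \frac{1}{3} + \frac{1}{6} \cdot 0 = - \frac{1}{3} + 0 = - \frac{1}{3}$)
$\sqrt{t{\left(-67 \right)} + I{\left(6 \right)} x{\left(-3 \right)} 18} = \sqrt{- \frac{1}{3} + \sqrt{3 + 6} \left(\left(-4\right) \left(-3\right)\right) 18} = \sqrt{- \frac{1}{3} + \sqrt{9} \cdot 12 \cdot 18} = \sqrt{- \frac{1}{3} + 3 \cdot 12 \cdot 18} = \sqrt{- \frac{1}{3} + 36 \cdot 18} = \sqrt{- \frac{1}{3} + 648} = \sqrt{\frac{1943}{3}} = \frac{\sqrt{5829}}{3}$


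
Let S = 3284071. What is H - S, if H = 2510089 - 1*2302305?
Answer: -3076287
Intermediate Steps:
H = 207784 (H = 2510089 - 2302305 = 207784)
H - S = 207784 - 1*3284071 = 207784 - 3284071 = -3076287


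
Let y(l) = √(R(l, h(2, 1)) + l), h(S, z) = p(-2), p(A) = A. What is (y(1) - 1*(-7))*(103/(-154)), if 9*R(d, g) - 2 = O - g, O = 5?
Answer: -103/22 - 103*√2/154 ≈ -5.6277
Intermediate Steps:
h(S, z) = -2
R(d, g) = 7/9 - g/9 (R(d, g) = 2/9 + (5 - g)/9 = 2/9 + (5/9 - g/9) = 7/9 - g/9)
y(l) = √(1 + l) (y(l) = √((7/9 - ⅑*(-2)) + l) = √((7/9 + 2/9) + l) = √(1 + l))
(y(1) - 1*(-7))*(103/(-154)) = (√(1 + 1) - 1*(-7))*(103/(-154)) = (√2 + 7)*(103*(-1/154)) = (7 + √2)*(-103/154) = -103/22 - 103*√2/154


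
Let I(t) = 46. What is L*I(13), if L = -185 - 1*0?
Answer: -8510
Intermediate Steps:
L = -185 (L = -185 + 0 = -185)
L*I(13) = -185*46 = -8510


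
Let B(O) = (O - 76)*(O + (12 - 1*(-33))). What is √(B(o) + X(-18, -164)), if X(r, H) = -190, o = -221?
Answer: √52082 ≈ 228.21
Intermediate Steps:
B(O) = (-76 + O)*(45 + O) (B(O) = (-76 + O)*(O + (12 + 33)) = (-76 + O)*(O + 45) = (-76 + O)*(45 + O))
√(B(o) + X(-18, -164)) = √((-3420 + (-221)² - 31*(-221)) - 190) = √((-3420 + 48841 + 6851) - 190) = √(52272 - 190) = √52082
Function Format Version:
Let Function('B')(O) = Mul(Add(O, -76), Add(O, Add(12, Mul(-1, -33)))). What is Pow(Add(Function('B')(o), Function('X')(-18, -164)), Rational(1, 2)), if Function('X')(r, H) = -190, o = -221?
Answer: Pow(52082, Rational(1, 2)) ≈ 228.21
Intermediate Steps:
Function('B')(O) = Mul(Add(-76, O), Add(45, O)) (Function('B')(O) = Mul(Add(-76, O), Add(O, Add(12, 33))) = Mul(Add(-76, O), Add(O, 45)) = Mul(Add(-76, O), Add(45, O)))
Pow(Add(Function('B')(o), Function('X')(-18, -164)), Rational(1, 2)) = Pow(Add(Add(-3420, Pow(-221, 2), Mul(-31, -221)), -190), Rational(1, 2)) = Pow(Add(Add(-3420, 48841, 6851), -190), Rational(1, 2)) = Pow(Add(52272, -190), Rational(1, 2)) = Pow(52082, Rational(1, 2))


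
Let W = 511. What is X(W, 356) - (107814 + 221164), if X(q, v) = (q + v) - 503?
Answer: -328614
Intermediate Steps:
X(q, v) = -503 + q + v
X(W, 356) - (107814 + 221164) = (-503 + 511 + 356) - (107814 + 221164) = 364 - 1*328978 = 364 - 328978 = -328614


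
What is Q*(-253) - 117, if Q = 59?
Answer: -15044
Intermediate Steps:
Q*(-253) - 117 = 59*(-253) - 117 = -14927 - 117 = -15044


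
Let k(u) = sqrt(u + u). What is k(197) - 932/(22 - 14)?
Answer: -233/2 + sqrt(394) ≈ -96.651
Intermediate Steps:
k(u) = sqrt(2)*sqrt(u) (k(u) = sqrt(2*u) = sqrt(2)*sqrt(u))
k(197) - 932/(22 - 14) = sqrt(2)*sqrt(197) - 932/(22 - 14) = sqrt(394) - 932/8 = sqrt(394) - 932*1/8 = sqrt(394) - 233/2 = -233/2 + sqrt(394)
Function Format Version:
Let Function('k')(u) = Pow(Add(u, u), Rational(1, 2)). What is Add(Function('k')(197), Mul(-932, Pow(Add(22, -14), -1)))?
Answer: Add(Rational(-233, 2), Pow(394, Rational(1, 2))) ≈ -96.651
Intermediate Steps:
Function('k')(u) = Mul(Pow(2, Rational(1, 2)), Pow(u, Rational(1, 2))) (Function('k')(u) = Pow(Mul(2, u), Rational(1, 2)) = Mul(Pow(2, Rational(1, 2)), Pow(u, Rational(1, 2))))
Add(Function('k')(197), Mul(-932, Pow(Add(22, -14), -1))) = Add(Mul(Pow(2, Rational(1, 2)), Pow(197, Rational(1, 2))), Mul(-932, Pow(Add(22, -14), -1))) = Add(Pow(394, Rational(1, 2)), Mul(-932, Pow(8, -1))) = Add(Pow(394, Rational(1, 2)), Mul(-932, Rational(1, 8))) = Add(Pow(394, Rational(1, 2)), Rational(-233, 2)) = Add(Rational(-233, 2), Pow(394, Rational(1, 2)))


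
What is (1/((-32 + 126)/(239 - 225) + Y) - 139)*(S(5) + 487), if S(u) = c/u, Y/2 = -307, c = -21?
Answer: -1426422944/21255 ≈ -67110.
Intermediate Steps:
Y = -614 (Y = 2*(-307) = -614)
S(u) = -21/u
(1/((-32 + 126)/(239 - 225) + Y) - 139)*(S(5) + 487) = (1/((-32 + 126)/(239 - 225) - 614) - 139)*(-21/5 + 487) = (1/(94/14 - 614) - 139)*(-21*1/5 + 487) = (1/(94*(1/14) - 614) - 139)*(-21/5 + 487) = (1/(47/7 - 614) - 139)*(2414/5) = (1/(-4251/7) - 139)*(2414/5) = (-7/4251 - 139)*(2414/5) = -590896/4251*2414/5 = -1426422944/21255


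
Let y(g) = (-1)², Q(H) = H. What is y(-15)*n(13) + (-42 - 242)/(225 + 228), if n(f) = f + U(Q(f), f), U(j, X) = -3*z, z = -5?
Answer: 12400/453 ≈ 27.373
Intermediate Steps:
y(g) = 1
U(j, X) = 15 (U(j, X) = -3*(-5) = 15)
n(f) = 15 + f (n(f) = f + 15 = 15 + f)
y(-15)*n(13) + (-42 - 242)/(225 + 228) = 1*(15 + 13) + (-42 - 242)/(225 + 228) = 1*28 - 284/453 = 28 - 284*1/453 = 28 - 284/453 = 12400/453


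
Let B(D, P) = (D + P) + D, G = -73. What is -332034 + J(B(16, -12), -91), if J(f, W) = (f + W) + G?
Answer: -332178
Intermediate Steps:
B(D, P) = P + 2*D
J(f, W) = -73 + W + f (J(f, W) = (f + W) - 73 = (W + f) - 73 = -73 + W + f)
-332034 + J(B(16, -12), -91) = -332034 + (-73 - 91 + (-12 + 2*16)) = -332034 + (-73 - 91 + (-12 + 32)) = -332034 + (-73 - 91 + 20) = -332034 - 144 = -332178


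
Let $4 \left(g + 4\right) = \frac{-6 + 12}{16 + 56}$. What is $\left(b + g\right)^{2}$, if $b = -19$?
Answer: $\frac{1216609}{2304} \approx 528.04$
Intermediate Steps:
$g = - \frac{191}{48}$ ($g = -4 + \frac{\left(-6 + 12\right) \frac{1}{16 + 56}}{4} = -4 + \frac{6 \cdot \frac{1}{72}}{4} = -4 + \frac{1}{4} \cdot \frac{1}{12} = -4 + \frac{1}{48} = - \frac{191}{48} \approx -3.9792$)
$\left(b + g\right)^{2} = \left(-19 - \frac{191}{48}\right)^{2} = \left(- \frac{1103}{48}\right)^{2} = \frac{1216609}{2304}$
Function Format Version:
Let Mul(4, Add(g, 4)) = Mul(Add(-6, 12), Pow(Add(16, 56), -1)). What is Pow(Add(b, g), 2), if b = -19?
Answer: Rational(1216609, 2304) ≈ 528.04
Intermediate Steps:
g = Rational(-191, 48) (g = Add(-4, Mul(Rational(1, 4), Mul(Add(-6, 12), Pow(Add(16, 56), -1)))) = Add(-4, Mul(Rational(1, 4), Mul(6, Pow(72, -1)))) = Add(-4, Mul(Rational(1, 4), Mul(6, Rational(1, 72)))) = Add(-4, Mul(Rational(1, 4), Rational(1, 12))) = Add(-4, Rational(1, 48)) = Rational(-191, 48) ≈ -3.9792)
Pow(Add(b, g), 2) = Pow(Add(-19, Rational(-191, 48)), 2) = Pow(Rational(-1103, 48), 2) = Rational(1216609, 2304)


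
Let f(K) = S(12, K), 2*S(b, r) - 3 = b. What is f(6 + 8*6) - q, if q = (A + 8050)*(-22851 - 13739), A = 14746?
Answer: 1668211295/2 ≈ 8.3411e+8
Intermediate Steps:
S(b, r) = 3/2 + b/2
q = -834105640 (q = (14746 + 8050)*(-22851 - 13739) = 22796*(-36590) = -834105640)
f(K) = 15/2 (f(K) = 3/2 + (1/2)*12 = 3/2 + 6 = 15/2)
f(6 + 8*6) - q = 15/2 - 1*(-834105640) = 15/2 + 834105640 = 1668211295/2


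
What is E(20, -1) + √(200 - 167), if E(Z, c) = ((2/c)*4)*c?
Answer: 8 + √33 ≈ 13.745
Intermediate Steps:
E(Z, c) = 8 (E(Z, c) = (8/c)*c = 8)
E(20, -1) + √(200 - 167) = 8 + √(200 - 167) = 8 + √33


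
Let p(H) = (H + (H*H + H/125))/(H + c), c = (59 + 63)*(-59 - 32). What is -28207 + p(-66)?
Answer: -4922188523/174500 ≈ -28207.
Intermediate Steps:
c = -11102 (c = 122*(-91) = -11102)
p(H) = (H**2 + 126*H/125)/(-11102 + H) (p(H) = (H + (H*H + H/125))/(H - 11102) = (H + (H**2 + H*(1/125)))/(-11102 + H) = (H + (H**2 + H/125))/(-11102 + H) = (H**2 + 126*H/125)/(-11102 + H))
-28207 + p(-66) = -28207 + (1/125)*(-66)*(126 + 125*(-66))/(-11102 - 66) = -28207 + (1/125)*(-66)*(126 - 8250)/(-11168) = -28207 + (1/125)*(-66)*(-1/11168)*(-8124) = -28207 - 67023/174500 = -4922188523/174500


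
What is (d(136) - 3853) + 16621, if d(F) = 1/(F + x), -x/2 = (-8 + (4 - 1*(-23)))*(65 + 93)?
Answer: 74922623/5868 ≈ 12768.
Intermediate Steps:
x = -6004 (x = -2*(-8 + (4 - 1*(-23)))*(65 + 93) = -2*(-8 + (4 + 23))*158 = -2*(-8 + 27)*158 = -38*158 = -2*3002 = -6004)
d(F) = 1/(-6004 + F) (d(F) = 1/(F - 6004) = 1/(-6004 + F))
(d(136) - 3853) + 16621 = (1/(-6004 + 136) - 3853) + 16621 = (1/(-5868) - 3853) + 16621 = (-1/5868 - 3853) + 16621 = -22609405/5868 + 16621 = 74922623/5868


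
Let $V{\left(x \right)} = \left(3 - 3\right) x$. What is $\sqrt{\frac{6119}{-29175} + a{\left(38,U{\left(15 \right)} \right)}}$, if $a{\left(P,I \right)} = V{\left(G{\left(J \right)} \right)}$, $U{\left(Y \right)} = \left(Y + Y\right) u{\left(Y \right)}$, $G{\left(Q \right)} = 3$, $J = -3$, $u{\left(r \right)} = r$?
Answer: $\frac{i \sqrt{7140873}}{5835} \approx 0.45797 i$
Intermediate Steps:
$V{\left(x \right)} = 0$ ($V{\left(x \right)} = 0 x = 0$)
$U{\left(Y \right)} = 2 Y^{2}$ ($U{\left(Y \right)} = \left(Y + Y\right) Y = 2 Y Y = 2 Y^{2}$)
$a{\left(P,I \right)} = 0$
$\sqrt{\frac{6119}{-29175} + a{\left(38,U{\left(15 \right)} \right)}} = \sqrt{\frac{6119}{-29175} + 0} = \sqrt{6119 \left(- \frac{1}{29175}\right) + 0} = \sqrt{- \frac{6119}{29175} + 0} = \sqrt{- \frac{6119}{29175}} = \frac{i \sqrt{7140873}}{5835}$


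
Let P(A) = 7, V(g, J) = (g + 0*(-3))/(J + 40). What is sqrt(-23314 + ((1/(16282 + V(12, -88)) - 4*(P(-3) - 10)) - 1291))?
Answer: I*sqrt(104311851829989)/65127 ≈ 156.82*I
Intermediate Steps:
V(g, J) = g/(40 + J) (V(g, J) = (g + 0)/(40 + J) = g/(40 + J))
sqrt(-23314 + ((1/(16282 + V(12, -88)) - 4*(P(-3) - 10)) - 1291)) = sqrt(-23314 + ((1/(16282 + 12/(40 - 88)) - 4*(7 - 10)) - 1291)) = sqrt(-23314 + ((1/(16282 + 12/(-48)) - 4*(-3)) - 1291)) = sqrt(-23314 + ((1/(16282 + 12*(-1/48)) + 12) - 1291)) = sqrt(-23314 + ((1/(16282 - 1/4) + 12) - 1291)) = sqrt(-23314 + ((1/(65127/4) + 12) - 1291)) = sqrt(-23314 + ((4/65127 + 12) - 1291)) = sqrt(-23314 + (781528/65127 - 1291)) = sqrt(-23314 - 83297429/65127) = sqrt(-1601668307/65127) = I*sqrt(104311851829989)/65127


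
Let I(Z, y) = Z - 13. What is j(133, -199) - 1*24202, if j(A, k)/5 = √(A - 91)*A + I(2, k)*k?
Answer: -13257 + 665*√42 ≈ -8947.3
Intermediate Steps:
I(Z, y) = -13 + Z
j(A, k) = -55*k + 5*A*√(-91 + A) (j(A, k) = 5*(√(A - 91)*A + (-13 + 2)*k) = 5*(√(-91 + A)*A - 11*k) = 5*(A*√(-91 + A) - 11*k) = 5*(-11*k + A*√(-91 + A)) = -55*k + 5*A*√(-91 + A))
j(133, -199) - 1*24202 = (-55*(-199) + 5*133*√(-91 + 133)) - 1*24202 = (10945 + 5*133*√42) - 24202 = (10945 + 665*√42) - 24202 = -13257 + 665*√42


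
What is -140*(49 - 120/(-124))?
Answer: -216860/31 ≈ -6995.5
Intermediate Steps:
-140*(49 - 120/(-124)) = -140*(49 - 120*(-1/124)) = -140*(49 + 30/31) = -140*1549/31 = -216860/31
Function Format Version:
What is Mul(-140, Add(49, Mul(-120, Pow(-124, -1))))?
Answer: Rational(-216860, 31) ≈ -6995.5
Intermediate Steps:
Mul(-140, Add(49, Mul(-120, Pow(-124, -1)))) = Mul(-140, Add(49, Mul(-120, Rational(-1, 124)))) = Mul(-140, Add(49, Rational(30, 31))) = Mul(-140, Rational(1549, 31)) = Rational(-216860, 31)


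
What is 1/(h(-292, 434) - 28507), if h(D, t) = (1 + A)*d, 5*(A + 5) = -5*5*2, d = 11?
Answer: -1/28661 ≈ -3.4891e-5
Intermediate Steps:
A = -15 (A = -5 + (-5*5*2)/5 = -5 + (-25*2)/5 = -5 + (⅕)*(-50) = -5 - 10 = -15)
h(D, t) = -154 (h(D, t) = (1 - 15)*11 = -14*11 = -154)
1/(h(-292, 434) - 28507) = 1/(-154 - 28507) = 1/(-28661) = -1/28661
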